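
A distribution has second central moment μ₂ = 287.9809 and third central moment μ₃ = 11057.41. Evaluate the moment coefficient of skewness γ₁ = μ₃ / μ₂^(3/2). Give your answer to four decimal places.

σ = √μ₂ = √287.9809 = 16.97000
σ³ = μ₂^(3/2) = 4887.03587
γ₁ = μ₃/σ³ = 11057.41 / 4887.03587 ≈ 2.2626

2.2626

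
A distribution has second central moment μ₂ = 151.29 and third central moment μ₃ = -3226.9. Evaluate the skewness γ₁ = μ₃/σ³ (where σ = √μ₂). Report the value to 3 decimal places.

σ = √μ₂ = √151.29 = 12.30000
σ³ = μ₂^(3/2) = 1860.86700
γ₁ = μ₃/σ³ = -3226.9 / 1860.86700 ≈ -1.734

-1.734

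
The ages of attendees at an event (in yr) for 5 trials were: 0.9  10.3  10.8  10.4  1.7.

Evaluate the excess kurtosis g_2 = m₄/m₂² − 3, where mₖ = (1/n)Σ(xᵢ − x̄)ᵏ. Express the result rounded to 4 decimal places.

-1.8101

x̄ = 6.8200
Σ(xᵢ − x̄)² = 102.0280 ⇒ m₂ = 20.40560
Σ(xᵢ − x̄)⁴ = 2477.2851 ⇒ m₄ = 495.45702
m₂² = 416.38851
g_2 = m₄/m₂² − 3 = 1.18989 − 3 ≈ -1.8101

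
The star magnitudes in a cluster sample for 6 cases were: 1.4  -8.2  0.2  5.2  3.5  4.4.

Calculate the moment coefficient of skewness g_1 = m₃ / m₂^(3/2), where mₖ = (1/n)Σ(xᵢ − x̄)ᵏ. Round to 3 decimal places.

-1.254

x̄ = (1.4 - 8.2 + 0.2 + 5.2 + 3.5 + 4.4) / 6 = 1.0833
deviations (xᵢ − x̄): 0.3167, -9.2833, -0.8833, 4.1167, 2.4167, 3.3167
Σ(xᵢ − x̄)² = 120.8483 ⇒ m₂ = 120.8483/6 = 20.14139
Σ(xᵢ − x̄)³ = -680.3346 ⇒ m₃ = -680.3346/6 = -113.38909
m₂^(3/2) = 20.14139^(1.5) = 90.39286
g_1 = m₃ / m₂^(3/2) = -113.38909 / 90.39286 ≈ -1.254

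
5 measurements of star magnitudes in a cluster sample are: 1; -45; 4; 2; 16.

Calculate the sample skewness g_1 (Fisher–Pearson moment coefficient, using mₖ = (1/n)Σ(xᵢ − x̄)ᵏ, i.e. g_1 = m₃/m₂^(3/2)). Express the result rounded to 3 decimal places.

-1.240

x̄ = (1 - 45 + 4 + 2 + 16) / 5 = -4.4000
deviations (xᵢ − x̄): 5.4000, -40.6000, 8.4000, 6.4000, 20.4000
Σ(xᵢ − x̄)² = 2205.2000 ⇒ m₂ = 2205.2000/5 = 441.04000
Σ(xᵢ − x̄)³ = -57421.4400 ⇒ m₃ = -57421.4400/5 = -11484.28800
m₂^(3/2) = 441.04000^(1.5) = 9262.26003
g_1 = m₃ / m₂^(3/2) = -11484.28800 / 9262.26003 ≈ -1.240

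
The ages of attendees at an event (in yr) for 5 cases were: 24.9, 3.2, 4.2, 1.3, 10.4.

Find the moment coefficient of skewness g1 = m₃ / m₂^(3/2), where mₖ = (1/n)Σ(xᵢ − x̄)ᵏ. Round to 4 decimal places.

x̄ = (24.9 + 3.2 + 4.2 + 1.3 + 10.4) / 5 = 8.8000
deviations (xᵢ − x̄): 16.1000, -5.6000, -4.6000, -7.5000, 1.6000
Σ(xᵢ − x̄)² = 370.5400 ⇒ m₂ = 370.5400/5 = 74.10800
Σ(xᵢ − x̄)³ = 3482.5500 ⇒ m₃ = 3482.5500/5 = 696.51000
m₂^(3/2) = 74.10800^(1.5) = 637.96615
g1 = m₃ / m₂^(3/2) = 696.51000 / 637.96615 ≈ 1.0918

1.0918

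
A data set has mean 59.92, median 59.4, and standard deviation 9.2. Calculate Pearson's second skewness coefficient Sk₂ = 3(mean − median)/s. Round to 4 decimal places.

0.1696

Sk₂ = 3(59.92 − 59.4) / 9.2 = 3 × 0.5200 / 9.2
    = 1.5600 / 9.2 ≈ 0.1696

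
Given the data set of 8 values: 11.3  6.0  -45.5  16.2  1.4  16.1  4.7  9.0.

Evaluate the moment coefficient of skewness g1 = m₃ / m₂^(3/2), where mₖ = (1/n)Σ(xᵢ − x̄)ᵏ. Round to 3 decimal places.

-1.963

x̄ = (11.3 + 6.0 - 45.5 + 16.2 + 1.4 + 16.1 + 4.7 + 9.0) / 8 = 2.4000
deviations (xᵢ − x̄): 8.9000, 3.6000, -47.9000, 13.8000, -1.0000, 13.7000, 2.3000, 6.6000
Σ(xᵢ − x̄)² = 2814.5600 ⇒ m₂ = 2814.5600/8 = 351.82000
Σ(xᵢ − x̄)³ = -103652.5260 ⇒ m₃ = -103652.5260/8 = -12956.56575
m₂^(3/2) = 351.82000^(1.5) = 6599.04039
g1 = m₃ / m₂^(3/2) = -12956.56575 / 6599.04039 ≈ -1.963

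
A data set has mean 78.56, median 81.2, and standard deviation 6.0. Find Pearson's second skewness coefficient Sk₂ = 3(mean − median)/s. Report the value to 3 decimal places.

Sk₂ = 3(78.56 − 81.2) / 6.0 = 3 × -2.6400 / 6.0
    = -7.9200 / 6.0 ≈ -1.320

-1.320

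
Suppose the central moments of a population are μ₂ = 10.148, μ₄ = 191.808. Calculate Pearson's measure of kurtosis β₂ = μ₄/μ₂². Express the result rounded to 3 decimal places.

1.863

μ₂² = 10.148² = 102.98190
μ₄/μ₂² = 191.808 / 102.98190 = 1.86254
β₂ ≈ 1.863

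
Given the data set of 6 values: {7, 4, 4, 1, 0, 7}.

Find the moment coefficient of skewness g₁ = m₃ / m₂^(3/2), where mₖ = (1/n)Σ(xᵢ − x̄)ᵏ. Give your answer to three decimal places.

-0.136

x̄ = (7 + 4 + 4 + 1 + 0 + 7) / 6 = 3.8333
deviations (xᵢ − x̄): 3.1667, 0.1667, 0.1667, -2.8333, -3.8333, 3.1667
Σ(xᵢ − x̄)² = 42.8333 ⇒ m₂ = 42.8333/6 = 7.13889
Σ(xᵢ − x̄)³ = -15.5556 ⇒ m₃ = -15.5556/6 = -2.59259
m₂^(3/2) = 7.13889^(1.5) = 19.07418
g₁ = m₃ / m₂^(3/2) = -2.59259 / 19.07418 ≈ -0.136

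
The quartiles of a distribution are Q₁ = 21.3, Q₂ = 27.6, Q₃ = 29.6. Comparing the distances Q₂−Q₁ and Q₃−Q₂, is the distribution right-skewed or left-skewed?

left-skewed

Q₂ − Q₁ = 6.3;  Q₃ − Q₂ = 2.0
Q₂ − Q₁ > Q₃ − Q₂ ⇒ the lower half is more spread out ⇒ left-skewed.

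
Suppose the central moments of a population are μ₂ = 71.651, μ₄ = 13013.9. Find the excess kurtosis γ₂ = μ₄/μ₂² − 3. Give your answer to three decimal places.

μ₂² = 71.651² = 5133.86580
μ₄/μ₂² = 13013.9 / 5133.86580 = 2.53491
γ₂ = 2.53491 − 3 ≈ -0.465

-0.465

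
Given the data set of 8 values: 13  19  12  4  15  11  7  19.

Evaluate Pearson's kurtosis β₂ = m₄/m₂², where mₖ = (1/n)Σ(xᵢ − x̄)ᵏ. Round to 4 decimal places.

2.0303

x̄ = 12.5000
Σ(xᵢ − x̄)² = 196.0000 ⇒ m₂ = 24.50000
Σ(xᵢ − x̄)⁴ = 9749.5000 ⇒ m₄ = 1218.68750
m₂² = 600.25000
β₂ = m₄/m₂² = 1218.68750 / 600.25000 ≈ 2.0303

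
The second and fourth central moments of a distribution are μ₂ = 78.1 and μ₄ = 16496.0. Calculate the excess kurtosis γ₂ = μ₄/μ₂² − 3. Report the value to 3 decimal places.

μ₂² = 78.1² = 6099.61000
μ₄/μ₂² = 16496.0 / 6099.61000 = 2.70444
γ₂ = 2.70444 − 3 ≈ -0.296

-0.296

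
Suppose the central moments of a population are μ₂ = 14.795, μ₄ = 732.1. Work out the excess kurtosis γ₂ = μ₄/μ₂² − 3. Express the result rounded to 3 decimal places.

μ₂² = 14.795² = 218.89203
μ₄/μ₂² = 732.1 / 218.89203 = 3.34457
γ₂ = 3.34457 − 3 ≈ 0.345

0.345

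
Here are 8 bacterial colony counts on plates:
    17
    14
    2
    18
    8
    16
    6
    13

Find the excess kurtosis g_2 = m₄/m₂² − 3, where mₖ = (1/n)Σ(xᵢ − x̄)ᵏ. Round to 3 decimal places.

-1.097

x̄ = 11.7500
Σ(xᵢ − x̄)² = 233.5000 ⇒ m₂ = 29.18750
Σ(xᵢ − x̄)⁴ = 12967.6563 ⇒ m₄ = 1620.95703
m₂² = 851.91016
g_2 = m₄/m₂² − 3 = 1.90273 − 3 ≈ -1.097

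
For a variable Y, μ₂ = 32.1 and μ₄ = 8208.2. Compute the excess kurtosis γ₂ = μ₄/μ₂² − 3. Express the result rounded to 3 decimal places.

4.966

μ₂² = 32.1² = 1030.41000
μ₄/μ₂² = 8208.2 / 1030.41000 = 7.96596
γ₂ = 7.96596 − 3 ≈ 4.966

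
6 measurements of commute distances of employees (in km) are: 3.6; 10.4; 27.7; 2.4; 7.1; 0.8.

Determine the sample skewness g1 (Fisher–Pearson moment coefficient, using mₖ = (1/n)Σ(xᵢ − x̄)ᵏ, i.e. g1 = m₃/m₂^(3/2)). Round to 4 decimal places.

x̄ = (3.6 + 10.4 + 27.7 + 2.4 + 7.1 + 0.8) / 6 = 8.6667
deviations (xᵢ − x̄): -5.0667, 1.7333, 19.0333, -6.2667, -1.5667, -7.8667
Σ(xᵢ − x̄)² = 494.5533 ⇒ m₂ = 494.5533/6 = 82.42556
Σ(xᵢ − x̄)³ = 6033.5356 ⇒ m₃ = 6033.5356/6 = 1005.58926
m₂^(3/2) = 82.42556^(1.5) = 748.32943
g1 = m₃ / m₂^(3/2) = 1005.58926 / 748.32943 ≈ 1.3438

1.3438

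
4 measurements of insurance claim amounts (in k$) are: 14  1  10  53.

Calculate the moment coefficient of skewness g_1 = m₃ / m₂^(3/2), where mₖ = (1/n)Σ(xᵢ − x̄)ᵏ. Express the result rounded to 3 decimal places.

0.958

x̄ = (14 + 1 + 10 + 53) / 4 = 19.5000
deviations (xᵢ − x̄): -5.5000, -18.5000, -9.5000, 33.5000
Σ(xᵢ − x̄)² = 1585.0000 ⇒ m₂ = 1585.0000/4 = 396.25000
Σ(xᵢ − x̄)³ = 30240.0000 ⇒ m₃ = 30240.0000/4 = 7560.00000
m₂^(3/2) = 396.25000^(1.5) = 7887.76409
g_1 = m₃ / m₂^(3/2) = 7560.00000 / 7887.76409 ≈ 0.958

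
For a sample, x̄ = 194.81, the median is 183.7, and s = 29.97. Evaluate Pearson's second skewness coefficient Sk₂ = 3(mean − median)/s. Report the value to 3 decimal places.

Sk₂ = 3(194.81 − 183.7) / 29.97 = 3 × 11.1100 / 29.97
    = 33.3300 / 29.97 ≈ 1.112

1.112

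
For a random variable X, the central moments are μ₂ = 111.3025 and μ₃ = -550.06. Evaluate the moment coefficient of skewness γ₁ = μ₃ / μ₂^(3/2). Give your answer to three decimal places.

σ = √μ₂ = √111.3025 = 10.55000
σ³ = μ₂^(3/2) = 1174.24137
γ₁ = μ₃/σ³ = -550.06 / 1174.24137 ≈ -0.468

-0.468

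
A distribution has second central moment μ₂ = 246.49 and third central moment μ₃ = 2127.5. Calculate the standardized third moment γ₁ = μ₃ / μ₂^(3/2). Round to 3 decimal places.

0.550

σ = √μ₂ = √246.49 = 15.70000
σ³ = μ₂^(3/2) = 3869.89300
γ₁ = μ₃/σ³ = 2127.5 / 3869.89300 ≈ 0.550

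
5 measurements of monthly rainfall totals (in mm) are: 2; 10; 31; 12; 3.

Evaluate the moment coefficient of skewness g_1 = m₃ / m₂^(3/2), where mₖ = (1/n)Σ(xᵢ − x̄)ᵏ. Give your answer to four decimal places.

x̄ = (2 + 10 + 31 + 12 + 3) / 5 = 11.6000
deviations (xᵢ − x̄): -9.6000, -1.6000, 19.4000, 0.4000, -8.6000
Σ(xᵢ − x̄)² = 545.2000 ⇒ m₂ = 545.2000/5 = 109.04000
Σ(xᵢ − x̄)³ = 5776.5600 ⇒ m₃ = 5776.5600/5 = 1155.31200
m₂^(3/2) = 109.04000^(1.5) = 1138.61989
g_1 = m₃ / m₂^(3/2) = 1155.31200 / 1138.61989 ≈ 1.0147

1.0147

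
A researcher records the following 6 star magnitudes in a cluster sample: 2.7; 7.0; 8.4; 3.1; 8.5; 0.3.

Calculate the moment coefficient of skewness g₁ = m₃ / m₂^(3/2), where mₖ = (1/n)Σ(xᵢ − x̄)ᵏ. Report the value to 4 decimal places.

-0.1775

x̄ = (2.7 + 7.0 + 8.4 + 3.1 + 8.5 + 0.3) / 6 = 5.0000
deviations (xᵢ − x̄): -2.3000, 2.0000, 3.4000, -1.9000, 3.5000, -4.7000
Σ(xᵢ − x̄)² = 58.8000 ⇒ m₂ = 58.8000/6 = 9.80000
Σ(xᵢ − x̄)³ = -32.6700 ⇒ m₃ = -32.6700/6 = -5.44500
m₂^(3/2) = 9.80000^(1.5) = 30.67885
g₁ = m₃ / m₂^(3/2) = -5.44500 / 30.67885 ≈ -0.1775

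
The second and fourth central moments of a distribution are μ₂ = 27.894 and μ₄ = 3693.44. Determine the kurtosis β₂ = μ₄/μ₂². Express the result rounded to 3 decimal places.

4.747

μ₂² = 27.894² = 778.07524
μ₄/μ₂² = 3693.44 / 778.07524 = 4.74689
β₂ ≈ 4.747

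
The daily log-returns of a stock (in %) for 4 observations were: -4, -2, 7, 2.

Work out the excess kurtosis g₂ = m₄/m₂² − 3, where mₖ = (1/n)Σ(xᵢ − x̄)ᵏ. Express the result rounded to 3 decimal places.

-1.326

x̄ = 0.7500
Σ(xᵢ − x̄)² = 70.7500 ⇒ m₂ = 17.68750
Σ(xᵢ − x̄)⁴ = 2094.5781 ⇒ m₄ = 523.64453
m₂² = 312.84766
g₂ = m₄/m₂² − 3 = 1.67380 − 3 ≈ -1.326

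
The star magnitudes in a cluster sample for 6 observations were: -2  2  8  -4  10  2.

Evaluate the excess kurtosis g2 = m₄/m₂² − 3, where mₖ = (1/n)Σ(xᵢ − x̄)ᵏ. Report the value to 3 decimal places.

x̄ = 2.6667
Σ(xᵢ − x̄)² = 149.3333 ⇒ m₂ = 24.88889
Σ(xᵢ − x̄)⁴ = 6151.1111 ⇒ m₄ = 1025.18519
m₂² = 619.45679
g2 = m₄/m₂² − 3 = 1.65497 − 3 ≈ -1.345

-1.345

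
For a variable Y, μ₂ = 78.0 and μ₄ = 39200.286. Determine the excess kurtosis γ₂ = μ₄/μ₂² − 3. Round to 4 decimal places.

μ₂² = 78.0² = 6084.00000
μ₄/μ₂² = 39200.286 / 6084.00000 = 6.44318
γ₂ = 6.44318 − 3 ≈ 3.4432

3.4432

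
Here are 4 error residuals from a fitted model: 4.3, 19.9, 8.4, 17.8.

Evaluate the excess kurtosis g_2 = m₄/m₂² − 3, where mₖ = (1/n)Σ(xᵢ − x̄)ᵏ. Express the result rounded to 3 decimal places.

-1.760

x̄ = 12.6000
Σ(xᵢ − x̄)² = 166.8600 ⇒ m₂ = 41.71500
Σ(xᵢ − x̄)⁴ = 8627.9874 ⇒ m₄ = 2156.99685
m₂² = 1740.14123
g_2 = m₄/m₂² − 3 = 1.23955 − 3 ≈ -1.760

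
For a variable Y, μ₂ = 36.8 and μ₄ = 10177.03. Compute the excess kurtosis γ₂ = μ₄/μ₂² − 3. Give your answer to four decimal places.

μ₂² = 36.8² = 1354.24000
μ₄/μ₂² = 10177.03 / 1354.24000 = 7.51494
γ₂ = 7.51494 − 3 ≈ 4.5149

4.5149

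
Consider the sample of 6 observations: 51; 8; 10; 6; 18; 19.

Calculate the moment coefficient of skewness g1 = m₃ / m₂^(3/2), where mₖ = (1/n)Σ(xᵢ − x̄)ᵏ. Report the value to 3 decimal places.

x̄ = (51 + 8 + 10 + 6 + 18 + 19) / 6 = 18.6667
deviations (xᵢ − x̄): 32.3333, -10.6667, -8.6667, -12.6667, -0.6667, 0.3333
Σ(xᵢ − x̄)² = 1395.3333 ⇒ m₂ = 1395.3333/6 = 232.55556
Σ(xᵢ − x̄)³ = 29905.5556 ⇒ m₃ = 29905.5556/6 = 4984.25926
m₂^(3/2) = 232.55556^(1.5) = 3546.41927
g1 = m₃ / m₂^(3/2) = 4984.25926 / 3546.41927 ≈ 1.405

1.405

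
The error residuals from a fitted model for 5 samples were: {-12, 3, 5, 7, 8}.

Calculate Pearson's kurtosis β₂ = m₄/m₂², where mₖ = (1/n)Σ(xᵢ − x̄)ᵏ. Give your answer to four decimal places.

2.9771

x̄ = 2.2000
Σ(xᵢ − x̄)² = 266.8000 ⇒ m₂ = 53.36000
Σ(xᵢ − x̄)⁴ = 42383.0560 ⇒ m₄ = 8476.61120
m₂² = 2847.28960
β₂ = m₄/m₂² = 8476.61120 / 2847.28960 ≈ 2.9771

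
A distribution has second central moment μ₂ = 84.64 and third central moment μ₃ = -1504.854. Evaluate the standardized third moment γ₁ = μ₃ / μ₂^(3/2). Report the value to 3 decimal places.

-1.933

σ = √μ₂ = √84.64 = 9.20000
σ³ = μ₂^(3/2) = 778.68800
γ₁ = μ₃/σ³ = -1504.854 / 778.68800 ≈ -1.933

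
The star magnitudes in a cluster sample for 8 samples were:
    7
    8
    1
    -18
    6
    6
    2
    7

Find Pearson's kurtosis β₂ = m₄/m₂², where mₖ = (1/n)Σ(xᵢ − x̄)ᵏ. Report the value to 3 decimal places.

x̄ = 2.3750
Σ(xᵢ − x̄)² = 517.8750 ⇒ m₂ = 64.73438
Σ(xᵢ − x̄)⁴ = 174606.9316 ⇒ m₄ = 21825.86646
m₂² = 4190.53931
β₂ = m₄/m₂² = 21825.86646 / 4190.53931 ≈ 5.208

5.208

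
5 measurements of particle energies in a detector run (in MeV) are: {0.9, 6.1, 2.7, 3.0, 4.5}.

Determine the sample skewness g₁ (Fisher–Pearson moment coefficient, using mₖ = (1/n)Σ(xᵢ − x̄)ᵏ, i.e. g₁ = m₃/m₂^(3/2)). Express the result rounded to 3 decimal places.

x̄ = (0.9 + 6.1 + 2.7 + 3.0 + 4.5) / 5 = 3.4400
deviations (xᵢ − x̄): -2.5400, 2.6600, -0.7400, -0.4400, 1.0600
Σ(xᵢ − x̄)² = 15.3920 ⇒ m₂ = 15.3920/5 = 3.07840
Σ(xᵢ − x̄)³ = 3.1346 ⇒ m₃ = 3.1346/5 = 0.62693
m₂^(3/2) = 3.07840^(1.5) = 5.40117
g₁ = m₃ / m₂^(3/2) = 0.62693 / 5.40117 ≈ 0.116

0.116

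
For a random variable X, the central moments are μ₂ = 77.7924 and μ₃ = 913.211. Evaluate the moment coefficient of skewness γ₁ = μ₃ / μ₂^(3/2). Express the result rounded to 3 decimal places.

σ = √μ₂ = √77.7924 = 8.82000
σ³ = μ₂^(3/2) = 686.12897
γ₁ = μ₃/σ³ = 913.211 / 686.12897 ≈ 1.331

1.331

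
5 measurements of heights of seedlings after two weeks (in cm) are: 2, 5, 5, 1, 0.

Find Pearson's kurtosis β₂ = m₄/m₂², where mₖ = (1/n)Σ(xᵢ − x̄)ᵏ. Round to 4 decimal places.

1.3209

x̄ = 2.6000
Σ(xᵢ − x̄)² = 21.2000 ⇒ m₂ = 4.24000
Σ(xᵢ − x̄)⁴ = 118.7360 ⇒ m₄ = 23.74720
m₂² = 17.97760
β₂ = m₄/m₂² = 23.74720 / 17.97760 ≈ 1.3209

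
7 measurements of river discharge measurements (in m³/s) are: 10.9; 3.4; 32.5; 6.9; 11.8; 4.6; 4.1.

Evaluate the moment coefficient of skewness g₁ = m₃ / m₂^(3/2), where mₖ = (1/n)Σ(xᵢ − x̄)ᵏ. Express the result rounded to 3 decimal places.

1.624

x̄ = (10.9 + 3.4 + 32.5 + 6.9 + 11.8 + 4.6 + 4.1) / 7 = 10.6000
deviations (xᵢ − x̄): 0.3000, -7.2000, 21.9000, -3.7000, 1.2000, -6.0000, -6.5000
Σ(xᵢ − x̄)² = 624.9200 ⇒ m₂ = 624.9200/7 = 89.27429
Σ(xᵢ − x̄)³ = 9590.6880 ⇒ m₃ = 9590.6880/7 = 1370.09829
m₂^(3/2) = 89.27429^(1.5) = 843.50872
g₁ = m₃ / m₂^(3/2) = 1370.09829 / 843.50872 ≈ 1.624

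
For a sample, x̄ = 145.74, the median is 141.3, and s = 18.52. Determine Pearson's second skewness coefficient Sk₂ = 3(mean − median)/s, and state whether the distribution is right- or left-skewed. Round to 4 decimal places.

0.7192, right-skewed

Sk₂ = 3(145.74 − 141.3) / 18.52 = 3 × 4.4400 / 18.52
    = 13.3200 / 18.52 ≈ 0.7192
Sk₂ > 0 ⇒ mean > median ⇒ right-skewed (positive skew).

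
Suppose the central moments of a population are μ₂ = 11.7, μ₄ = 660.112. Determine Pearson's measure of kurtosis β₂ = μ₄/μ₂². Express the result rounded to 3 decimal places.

μ₂² = 11.7² = 136.89000
μ₄/μ₂² = 660.112 / 136.89000 = 4.82221
β₂ ≈ 4.822

4.822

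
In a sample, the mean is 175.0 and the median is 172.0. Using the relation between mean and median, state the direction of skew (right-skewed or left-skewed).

right-skewed

mean − median = 175.0 − 172.0 = 3.0
mean > median ⇒ the longer tail is on the right ⇒ right-skewed (positively skewed).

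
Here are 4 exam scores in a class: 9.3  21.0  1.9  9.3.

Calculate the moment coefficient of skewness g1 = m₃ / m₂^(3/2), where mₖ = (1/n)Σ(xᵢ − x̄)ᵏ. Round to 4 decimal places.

x̄ = (9.3 + 21.0 + 1.9 + 9.3) / 4 = 10.3750
deviations (xᵢ − x̄): -1.0750, 10.6250, -8.4750, -1.0750
Σ(xᵢ − x̄)² = 187.0275 ⇒ m₂ = 187.0275/4 = 46.75687
Σ(xᵢ − x̄)³ = 588.2561 ⇒ m₃ = 588.2561/4 = 147.06403
m₂^(3/2) = 46.75687^(1.5) = 319.71883
g1 = m₃ / m₂^(3/2) = 147.06403 / 319.71883 ≈ 0.4600

0.4600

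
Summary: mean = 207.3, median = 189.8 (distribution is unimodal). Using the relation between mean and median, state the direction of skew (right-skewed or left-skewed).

mean − median = 207.3 − 189.8 = 17.5
mean > median ⇒ the longer tail is on the right ⇒ right-skewed (positively skewed).

right-skewed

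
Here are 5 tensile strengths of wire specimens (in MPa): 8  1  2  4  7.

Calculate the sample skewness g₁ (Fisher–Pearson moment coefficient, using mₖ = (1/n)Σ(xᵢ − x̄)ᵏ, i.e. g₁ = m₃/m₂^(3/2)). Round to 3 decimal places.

0.109

x̄ = (8 + 1 + 2 + 4 + 7) / 5 = 4.4000
deviations (xᵢ − x̄): 3.6000, -3.4000, -2.4000, -0.4000, 2.6000
Σ(xᵢ − x̄)² = 37.2000 ⇒ m₂ = 37.2000/5 = 7.44000
Σ(xᵢ − x̄)³ = 11.0400 ⇒ m₃ = 11.0400/5 = 2.20800
m₂^(3/2) = 7.44000^(1.5) = 20.29361
g₁ = m₃ / m₂^(3/2) = 2.20800 / 20.29361 ≈ 0.109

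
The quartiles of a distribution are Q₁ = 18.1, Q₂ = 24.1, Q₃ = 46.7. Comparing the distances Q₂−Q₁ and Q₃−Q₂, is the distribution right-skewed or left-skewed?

right-skewed

Q₂ − Q₁ = 6.0;  Q₃ − Q₂ = 22.6
Q₃ − Q₂ > Q₂ − Q₁ ⇒ the upper half is more spread out ⇒ right-skewed.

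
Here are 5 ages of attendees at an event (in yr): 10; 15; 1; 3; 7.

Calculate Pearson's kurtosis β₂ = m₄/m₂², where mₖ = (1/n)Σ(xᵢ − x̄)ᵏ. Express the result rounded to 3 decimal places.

x̄ = 7.2000
Σ(xᵢ − x̄)² = 124.8000 ⇒ m₂ = 24.96000
Σ(xᵢ − x̄)⁴ = 5551.7760 ⇒ m₄ = 1110.35520
m₂² = 623.00160
β₂ = m₄/m₂² = 1110.35520 / 623.00160 ≈ 1.782

1.782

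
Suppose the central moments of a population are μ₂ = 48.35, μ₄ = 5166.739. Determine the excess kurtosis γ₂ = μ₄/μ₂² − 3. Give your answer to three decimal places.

-0.790

μ₂² = 48.35² = 2337.72250
μ₄/μ₂² = 5166.739 / 2337.72250 = 2.21016
γ₂ = 2.21016 − 3 ≈ -0.790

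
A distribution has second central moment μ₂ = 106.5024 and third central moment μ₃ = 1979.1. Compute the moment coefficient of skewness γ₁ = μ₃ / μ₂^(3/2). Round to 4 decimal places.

σ = √μ₂ = √106.5024 = 10.32000
σ³ = μ₂^(3/2) = 1099.10477
γ₁ = μ₃/σ³ = 1979.1 / 1099.10477 ≈ 1.8006

1.8006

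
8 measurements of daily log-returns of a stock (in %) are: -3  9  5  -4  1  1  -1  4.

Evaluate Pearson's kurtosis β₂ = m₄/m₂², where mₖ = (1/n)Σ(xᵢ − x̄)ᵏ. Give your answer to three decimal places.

2.166

x̄ = 1.5000
Σ(xᵢ − x̄)² = 132.0000 ⇒ m₂ = 16.50000
Σ(xᵢ − x̄)⁴ = 4717.5000 ⇒ m₄ = 589.68750
m₂² = 272.25000
β₂ = m₄/m₂² = 589.68750 / 272.25000 ≈ 2.166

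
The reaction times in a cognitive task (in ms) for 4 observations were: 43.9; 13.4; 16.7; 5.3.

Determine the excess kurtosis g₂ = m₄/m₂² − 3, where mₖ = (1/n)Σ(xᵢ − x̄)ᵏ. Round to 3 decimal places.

x̄ = 19.8250
Σ(xᵢ − x̄)² = 841.6275 ⇒ m₂ = 210.40687
Σ(xᵢ − x̄)⁴ = 382252.8523 ⇒ m₄ = 95563.21308
m₂² = 44271.05305
g₂ = m₄/m₂² − 3 = 2.15859 − 3 ≈ -0.841

-0.841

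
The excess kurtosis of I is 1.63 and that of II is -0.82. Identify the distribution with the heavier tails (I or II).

Higher excess kurtosis ⇒ heavier tails relative to the normal distribution.
1.63 vs -0.82: the larger is 1.63, so I has heavier tails. (I is leptokurtic — heavier-than-normal tails; the other is platykurtic.)

I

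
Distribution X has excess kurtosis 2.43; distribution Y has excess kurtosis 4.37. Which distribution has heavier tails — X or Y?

Y

Higher excess kurtosis ⇒ heavier tails relative to the normal distribution.
2.43 vs 4.37: the larger is 4.37, so Y has heavier tails.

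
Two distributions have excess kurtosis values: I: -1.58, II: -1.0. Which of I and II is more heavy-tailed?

Higher excess kurtosis ⇒ heavier tails relative to the normal distribution.
-1.58 vs -1.0: the larger is -1.0, so II has heavier tails.

II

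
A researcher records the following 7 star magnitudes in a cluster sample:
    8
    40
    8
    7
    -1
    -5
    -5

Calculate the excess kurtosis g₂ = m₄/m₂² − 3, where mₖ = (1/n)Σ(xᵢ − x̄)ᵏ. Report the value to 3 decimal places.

x̄ = 7.4286
Σ(xᵢ − x̄)² = 1441.7143 ⇒ m₂ = 205.95918
Σ(xᵢ − x̄)⁴ = 1178273.1079 ⇒ m₄ = 168324.72970
m₂² = 42419.18534
g₂ = m₄/m₂² − 3 = 3.96813 − 3 ≈ 0.968

0.968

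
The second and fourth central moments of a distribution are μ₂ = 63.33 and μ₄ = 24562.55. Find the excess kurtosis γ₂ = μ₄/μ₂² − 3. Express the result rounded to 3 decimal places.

μ₂² = 63.33² = 4010.68890
μ₄/μ₂² = 24562.55 / 4010.68890 = 6.12427
γ₂ = 6.12427 − 3 ≈ 3.124

3.124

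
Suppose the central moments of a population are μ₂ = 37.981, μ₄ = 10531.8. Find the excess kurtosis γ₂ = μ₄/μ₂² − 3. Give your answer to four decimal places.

μ₂² = 37.981² = 1442.55636
μ₄/μ₂² = 10531.8 / 1442.55636 = 7.30079
γ₂ = 7.30079 − 3 ≈ 4.3008

4.3008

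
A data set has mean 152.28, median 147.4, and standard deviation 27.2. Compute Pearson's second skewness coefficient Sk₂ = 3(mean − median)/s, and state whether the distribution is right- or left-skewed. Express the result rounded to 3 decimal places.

0.538, right-skewed

Sk₂ = 3(152.28 − 147.4) / 27.2 = 3 × 4.8800 / 27.2
    = 14.6400 / 27.2 ≈ 0.538
Sk₂ > 0 ⇒ mean > median ⇒ right-skewed (positive skew).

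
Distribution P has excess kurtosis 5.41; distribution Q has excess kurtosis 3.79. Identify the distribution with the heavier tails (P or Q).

P

Higher excess kurtosis ⇒ heavier tails relative to the normal distribution.
5.41 vs 3.79: the larger is 5.41, so P has heavier tails.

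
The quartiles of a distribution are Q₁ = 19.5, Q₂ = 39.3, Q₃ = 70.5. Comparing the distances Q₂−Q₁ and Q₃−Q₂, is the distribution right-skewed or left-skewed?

Q₂ − Q₁ = 19.8;  Q₃ − Q₂ = 31.2
Q₃ − Q₂ > Q₂ − Q₁ ⇒ the upper half is more spread out ⇒ right-skewed.

right-skewed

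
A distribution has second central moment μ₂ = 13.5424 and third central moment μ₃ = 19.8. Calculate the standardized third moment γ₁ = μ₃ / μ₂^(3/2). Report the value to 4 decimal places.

0.3973

σ = √μ₂ = √13.5424 = 3.68000
σ³ = μ₂^(3/2) = 49.83603
γ₁ = μ₃/σ³ = 19.8 / 49.83603 ≈ 0.3973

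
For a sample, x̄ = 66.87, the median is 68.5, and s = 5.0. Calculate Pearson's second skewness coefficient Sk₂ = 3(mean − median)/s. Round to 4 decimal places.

-0.9780

Sk₂ = 3(66.87 − 68.5) / 5.0 = 3 × -1.6300 / 5.0
    = -4.8900 / 5.0 ≈ -0.9780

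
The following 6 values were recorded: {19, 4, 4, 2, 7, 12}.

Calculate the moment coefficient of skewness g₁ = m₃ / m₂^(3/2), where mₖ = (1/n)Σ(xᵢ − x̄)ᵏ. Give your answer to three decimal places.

x̄ = (19 + 4 + 4 + 2 + 7 + 12) / 6 = 8.0000
deviations (xᵢ − x̄): 11.0000, -4.0000, -4.0000, -6.0000, -1.0000, 4.0000
Σ(xᵢ − x̄)² = 206.0000 ⇒ m₂ = 206.0000/6 = 34.33333
Σ(xᵢ − x̄)³ = 1050.0000 ⇒ m₃ = 1050.0000/6 = 175.00000
m₂^(3/2) = 34.33333^(1.5) = 201.17497
g₁ = m₃ / m₂^(3/2) = 175.00000 / 201.17497 ≈ 0.870

0.870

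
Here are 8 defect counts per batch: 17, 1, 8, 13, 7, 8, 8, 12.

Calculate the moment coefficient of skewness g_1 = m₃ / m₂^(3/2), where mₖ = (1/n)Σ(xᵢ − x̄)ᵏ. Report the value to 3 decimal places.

-0.056

x̄ = (17 + 1 + 8 + 13 + 7 + 8 + 8 + 12) / 8 = 9.2500
deviations (xᵢ − x̄): 7.7500, -8.2500, -1.2500, 3.7500, -2.2500, -1.2500, -1.2500, 2.7500
Σ(xᵢ − x̄)² = 159.5000 ⇒ m₂ = 159.5000/8 = 19.93750
Σ(xᵢ − x̄)³ = -39.7500 ⇒ m₃ = -39.7500/8 = -4.96875
m₂^(3/2) = 19.93750^(1.5) = 89.02378
g_1 = m₃ / m₂^(3/2) = -4.96875 / 89.02378 ≈ -0.056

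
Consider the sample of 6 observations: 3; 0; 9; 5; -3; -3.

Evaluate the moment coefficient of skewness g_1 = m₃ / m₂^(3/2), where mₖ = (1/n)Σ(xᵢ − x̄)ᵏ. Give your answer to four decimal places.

x̄ = (3 + 0 + 9 + 5 - 3 - 3) / 6 = 1.8333
deviations (xᵢ − x̄): 1.1667, -1.8333, 7.1667, 3.1667, -4.8333, -4.8333
Σ(xᵢ − x̄)² = 112.8333 ⇒ m₂ = 112.8333/6 = 18.80556
Σ(xᵢ − x̄)³ = 169.4444 ⇒ m₃ = 169.4444/6 = 28.24074
m₂^(3/2) = 18.80556^(1.5) = 81.55099
g_1 = m₃ / m₂^(3/2) = 28.24074 / 81.55099 ≈ 0.3463

0.3463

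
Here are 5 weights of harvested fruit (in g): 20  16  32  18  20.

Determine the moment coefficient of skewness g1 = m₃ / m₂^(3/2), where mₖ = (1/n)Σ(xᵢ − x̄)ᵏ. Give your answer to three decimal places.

1.233

x̄ = (20 + 16 + 32 + 18 + 20) / 5 = 21.2000
deviations (xᵢ − x̄): -1.2000, -5.2000, 10.8000, -3.2000, -1.2000
Σ(xᵢ − x̄)² = 156.8000 ⇒ m₂ = 156.8000/5 = 31.36000
Σ(xᵢ − x̄)³ = 1082.8800 ⇒ m₃ = 1082.8800/5 = 216.57600
m₂^(3/2) = 31.36000^(1.5) = 175.61600
g1 = m₃ / m₂^(3/2) = 216.57600 / 175.61600 ≈ 1.233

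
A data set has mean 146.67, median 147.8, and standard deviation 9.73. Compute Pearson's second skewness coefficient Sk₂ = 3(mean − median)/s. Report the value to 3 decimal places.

-0.348

Sk₂ = 3(146.67 − 147.8) / 9.73 = 3 × -1.1300 / 9.73
    = -3.3900 / 9.73 ≈ -0.348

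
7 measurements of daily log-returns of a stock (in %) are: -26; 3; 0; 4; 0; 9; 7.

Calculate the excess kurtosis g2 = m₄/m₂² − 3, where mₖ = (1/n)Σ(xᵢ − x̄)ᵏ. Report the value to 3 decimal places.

1.464

x̄ = -0.4286
Σ(xᵢ − x̄)² = 829.7143 ⇒ m₂ = 118.53061
Σ(xᵢ − x̄)⁴ = 439053.5160 ⇒ m₄ = 62721.93086
m₂² = 14049.50604
g2 = m₄/m₂² − 3 = 4.46435 − 3 ≈ 1.464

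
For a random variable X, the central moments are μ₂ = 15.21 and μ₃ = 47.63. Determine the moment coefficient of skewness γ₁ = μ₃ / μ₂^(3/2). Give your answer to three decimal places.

0.803

σ = √μ₂ = √15.21 = 3.90000
σ³ = μ₂^(3/2) = 59.31900
γ₁ = μ₃/σ³ = 47.63 / 59.31900 ≈ 0.803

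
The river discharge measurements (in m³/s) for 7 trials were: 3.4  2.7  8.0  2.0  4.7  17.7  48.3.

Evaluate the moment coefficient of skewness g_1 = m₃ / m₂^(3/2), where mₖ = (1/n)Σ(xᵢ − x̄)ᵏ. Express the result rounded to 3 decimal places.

x̄ = (3.4 + 2.7 + 8.0 + 2.0 + 4.7 + 17.7 + 48.3) / 7 = 12.4000
deviations (xᵢ − x̄): -9.0000, -9.7000, -4.4000, -10.4000, -7.7000, 5.3000, 35.9000
Σ(xᵢ − x̄)² = 1678.8000 ⇒ m₂ = 1678.8000/7 = 239.82857
Σ(xᵢ − x̄)³ = 43108.9020 ⇒ m₃ = 43108.9020/7 = 6158.41457
m₂^(3/2) = 239.82857^(1.5) = 3714.08108
g_1 = m₃ / m₂^(3/2) = 6158.41457 / 3714.08108 ≈ 1.658

1.658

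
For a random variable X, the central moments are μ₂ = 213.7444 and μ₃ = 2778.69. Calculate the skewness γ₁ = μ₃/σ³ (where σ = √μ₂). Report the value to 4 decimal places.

σ = √μ₂ = √213.7444 = 14.62000
σ³ = μ₂^(3/2) = 3124.94313
γ₁ = μ₃/σ³ = 2778.69 / 3124.94313 ≈ 0.8892

0.8892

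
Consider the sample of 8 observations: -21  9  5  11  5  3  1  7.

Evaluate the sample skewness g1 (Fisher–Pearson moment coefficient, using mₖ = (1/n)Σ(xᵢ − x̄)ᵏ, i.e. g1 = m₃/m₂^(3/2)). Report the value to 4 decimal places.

-1.8203

x̄ = (-21 + 9 + 5 + 11 + 5 + 3 + 1 + 7) / 8 = 2.5000
deviations (xᵢ − x̄): -23.5000, 6.5000, 2.5000, 8.5000, 2.5000, 0.5000, -1.5000, 4.5000
Σ(xᵢ − x̄)² = 702.0000 ⇒ m₂ = 702.0000/8 = 87.75000
Σ(xᵢ − x̄)³ = -11970.0000 ⇒ m₃ = -11970.0000/8 = -1496.25000
m₂^(3/2) = 87.75000^(1.5) = 821.99786
g1 = m₃ / m₂^(3/2) = -1496.25000 / 821.99786 ≈ -1.8203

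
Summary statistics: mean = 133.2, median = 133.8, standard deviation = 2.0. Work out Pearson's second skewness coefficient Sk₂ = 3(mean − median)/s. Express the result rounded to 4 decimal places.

-0.9000

Sk₂ = 3(133.2 − 133.8) / 2.0 = 3 × -0.6000 / 2.0
    = -1.8000 / 2.0 ≈ -0.9000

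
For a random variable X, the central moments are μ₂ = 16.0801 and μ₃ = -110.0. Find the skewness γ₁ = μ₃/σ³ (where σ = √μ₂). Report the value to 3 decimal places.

σ = √μ₂ = √16.0801 = 4.01000
σ³ = μ₂^(3/2) = 64.48120
γ₁ = μ₃/σ³ = -110.0 / 64.48120 ≈ -1.706

-1.706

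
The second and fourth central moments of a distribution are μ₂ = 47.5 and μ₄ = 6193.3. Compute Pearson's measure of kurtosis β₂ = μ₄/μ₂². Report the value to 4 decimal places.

μ₂² = 47.5² = 2256.25000
μ₄/μ₂² = 6193.3 / 2256.25000 = 2.74495
β₂ ≈ 2.7450

2.7450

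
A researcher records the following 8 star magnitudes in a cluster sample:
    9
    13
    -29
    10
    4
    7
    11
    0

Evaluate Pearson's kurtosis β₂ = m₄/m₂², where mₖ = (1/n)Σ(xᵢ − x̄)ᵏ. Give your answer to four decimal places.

x̄ = 3.1250
Σ(xᵢ − x̄)² = 1298.8750 ⇒ m₂ = 162.35938
Σ(xᵢ − x̄)⁴ = 1082158.2754 ⇒ m₄ = 135269.78442
m₂² = 26360.56665
β₂ = m₄/m₂² = 135269.78442 / 26360.56665 ≈ 5.1315

5.1315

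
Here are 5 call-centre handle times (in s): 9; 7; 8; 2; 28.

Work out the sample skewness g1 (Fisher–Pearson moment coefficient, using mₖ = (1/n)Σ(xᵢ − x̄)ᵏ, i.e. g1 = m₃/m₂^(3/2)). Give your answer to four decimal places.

1.2141

x̄ = (9 + 7 + 8 + 2 + 28) / 5 = 10.8000
deviations (xᵢ − x̄): -1.8000, -3.8000, -2.8000, -8.8000, 17.2000
Σ(xᵢ − x̄)² = 398.8000 ⇒ m₂ = 398.8000/5 = 79.76000
Σ(xᵢ − x̄)³ = 4324.3200 ⇒ m₃ = 4324.3200/5 = 864.86400
m₂^(3/2) = 79.76000^(1.5) = 712.32423
g1 = m₃ / m₂^(3/2) = 864.86400 / 712.32423 ≈ 1.2141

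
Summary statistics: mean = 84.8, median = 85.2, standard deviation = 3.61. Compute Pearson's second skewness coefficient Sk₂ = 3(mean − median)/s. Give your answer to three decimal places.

Sk₂ = 3(84.8 − 85.2) / 3.61 = 3 × -0.4000 / 3.61
    = -1.2000 / 3.61 ≈ -0.332

-0.332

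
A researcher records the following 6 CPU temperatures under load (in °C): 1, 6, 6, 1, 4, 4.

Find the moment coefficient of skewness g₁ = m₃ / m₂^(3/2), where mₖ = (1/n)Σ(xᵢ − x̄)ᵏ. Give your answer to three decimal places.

x̄ = (1 + 6 + 6 + 1 + 4 + 4) / 6 = 3.6667
deviations (xᵢ − x̄): -2.6667, 2.3333, 2.3333, -2.6667, 0.3333, 0.3333
Σ(xᵢ − x̄)² = 25.3333 ⇒ m₂ = 25.3333/6 = 4.22222
Σ(xᵢ − x̄)³ = -12.4444 ⇒ m₃ = -12.4444/6 = -2.07407
m₂^(3/2) = 4.22222^(1.5) = 8.67584
g₁ = m₃ / m₂^(3/2) = -2.07407 / 8.67584 ≈ -0.239

-0.239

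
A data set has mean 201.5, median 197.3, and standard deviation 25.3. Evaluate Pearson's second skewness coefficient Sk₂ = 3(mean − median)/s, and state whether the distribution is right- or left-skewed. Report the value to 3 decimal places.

Sk₂ = 3(201.5 − 197.3) / 25.3 = 3 × 4.2000 / 25.3
    = 12.6000 / 25.3 ≈ 0.498
Sk₂ > 0 ⇒ mean > median ⇒ right-skewed (positive skew).

0.498, right-skewed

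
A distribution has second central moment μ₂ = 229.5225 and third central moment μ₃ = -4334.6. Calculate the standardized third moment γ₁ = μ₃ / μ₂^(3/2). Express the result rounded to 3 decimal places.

σ = √μ₂ = √229.5225 = 15.15000
σ³ = μ₂^(3/2) = 3477.26588
γ₁ = μ₃/σ³ = -4334.6 / 3477.26588 ≈ -1.247

-1.247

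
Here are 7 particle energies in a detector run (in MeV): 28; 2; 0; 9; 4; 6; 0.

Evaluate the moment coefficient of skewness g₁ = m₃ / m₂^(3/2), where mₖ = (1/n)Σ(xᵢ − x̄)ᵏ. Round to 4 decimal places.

1.6050

x̄ = (28 + 2 + 0 + 9 + 4 + 6 + 0) / 7 = 7.0000
deviations (xᵢ − x̄): 21.0000, -5.0000, -7.0000, 2.0000, -3.0000, -1.0000, -7.0000
Σ(xᵢ − x̄)² = 578.0000 ⇒ m₂ = 578.0000/7 = 82.57143
Σ(xᵢ − x̄)³ = 8430.0000 ⇒ m₃ = 8430.0000/7 = 1204.28571
m₂^(3/2) = 82.57143^(1.5) = 750.31685
g₁ = m₃ / m₂^(3/2) = 1204.28571 / 750.31685 ≈ 1.6050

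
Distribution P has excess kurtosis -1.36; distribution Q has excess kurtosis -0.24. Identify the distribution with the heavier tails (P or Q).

Higher excess kurtosis ⇒ heavier tails relative to the normal distribution.
-1.36 vs -0.24: the larger is -0.24, so Q has heavier tails.

Q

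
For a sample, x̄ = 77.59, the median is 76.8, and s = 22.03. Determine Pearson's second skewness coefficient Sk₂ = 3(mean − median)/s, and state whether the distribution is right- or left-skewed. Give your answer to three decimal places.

0.108, right-skewed

Sk₂ = 3(77.59 − 76.8) / 22.03 = 3 × 0.7900 / 22.03
    = 2.3700 / 22.03 ≈ 0.108
Sk₂ > 0 ⇒ mean > median ⇒ right-skewed (positive skew).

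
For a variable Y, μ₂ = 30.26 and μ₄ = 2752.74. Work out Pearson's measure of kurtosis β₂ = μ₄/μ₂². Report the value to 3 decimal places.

μ₂² = 30.26² = 915.66760
μ₄/μ₂² = 2752.74 / 915.66760 = 3.00627
β₂ ≈ 3.006

3.006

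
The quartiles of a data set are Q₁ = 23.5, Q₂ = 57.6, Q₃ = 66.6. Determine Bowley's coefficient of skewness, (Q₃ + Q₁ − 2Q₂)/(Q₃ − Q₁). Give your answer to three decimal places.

-0.582

numerator: Q₃ + Q₁ − 2Q₂ = 66.6 + 23.5 − 2×57.6 = -25.1000
denominator: Q₃ − Q₁ = 66.6 − 23.5 = 43.1000
Bowley skewness = -25.1000 / 43.1000 ≈ -0.582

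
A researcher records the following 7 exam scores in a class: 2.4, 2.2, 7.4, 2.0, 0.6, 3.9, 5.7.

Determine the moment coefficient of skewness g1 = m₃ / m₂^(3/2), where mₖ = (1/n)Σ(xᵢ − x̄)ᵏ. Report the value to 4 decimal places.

x̄ = (2.4 + 2.2 + 7.4 + 2.0 + 0.6 + 3.9 + 5.7) / 7 = 3.4571
deviations (xᵢ − x̄): -1.0571, -1.2571, 3.9429, -1.4571, -2.8571, 0.4429, 2.2429
Σ(xᵢ − x̄)² = 33.7571 ⇒ m₂ = 33.7571/7 = 4.82245
Σ(xᵢ − x̄)³ = 43.0798 ⇒ m₃ = 43.0798/7 = 6.15425
m₂^(3/2) = 4.82245^(1.5) = 10.59013
g1 = m₃ / m₂^(3/2) = 6.15425 / 10.59013 ≈ 0.5811

0.5811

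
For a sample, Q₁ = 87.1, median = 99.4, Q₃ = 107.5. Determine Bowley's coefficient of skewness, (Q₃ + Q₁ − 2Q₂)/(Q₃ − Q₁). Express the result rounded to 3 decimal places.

-0.206

numerator: Q₃ + Q₁ − 2Q₂ = 107.5 + 87.1 − 2×99.4 = -4.2000
denominator: Q₃ − Q₁ = 107.5 − 87.1 = 20.4000
Bowley skewness = -4.2000 / 20.4000 ≈ -0.206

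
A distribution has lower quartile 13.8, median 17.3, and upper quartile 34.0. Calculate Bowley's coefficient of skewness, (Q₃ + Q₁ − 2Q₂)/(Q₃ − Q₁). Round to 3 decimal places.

0.653

numerator: Q₃ + Q₁ − 2Q₂ = 34.0 + 13.8 − 2×17.3 = 13.2000
denominator: Q₃ − Q₁ = 34.0 − 13.8 = 20.2000
Bowley skewness = 13.2000 / 20.2000 ≈ 0.653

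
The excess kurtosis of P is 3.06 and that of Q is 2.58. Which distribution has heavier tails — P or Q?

Higher excess kurtosis ⇒ heavier tails relative to the normal distribution.
3.06 vs 2.58: the larger is 3.06, so P has heavier tails.

P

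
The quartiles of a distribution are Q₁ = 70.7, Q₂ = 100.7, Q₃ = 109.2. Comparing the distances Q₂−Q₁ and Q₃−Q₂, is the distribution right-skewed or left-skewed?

Q₂ − Q₁ = 30.0;  Q₃ − Q₂ = 8.5
Q₂ − Q₁ > Q₃ − Q₂ ⇒ the lower half is more spread out ⇒ left-skewed.

left-skewed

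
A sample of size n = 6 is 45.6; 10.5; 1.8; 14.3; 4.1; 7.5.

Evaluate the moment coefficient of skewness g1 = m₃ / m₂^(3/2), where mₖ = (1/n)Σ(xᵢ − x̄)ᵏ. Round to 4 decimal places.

1.4936

x̄ = (45.6 + 10.5 + 1.8 + 14.3 + 4.1 + 7.5) / 6 = 13.9667
deviations (xᵢ − x̄): 31.6333, -3.4667, -12.1667, 0.3333, -9.8667, -6.4667
Σ(xᵢ − x̄)² = 1299.9933 ⇒ m₂ = 1299.9933/6 = 216.66556
Σ(xᵢ − x̄)³ = 28580.8756 ⇒ m₃ = 28580.8756/6 = 4763.47926
m₂^(3/2) = 216.66556^(1.5) = 3189.22245
g1 = m₃ / m₂^(3/2) = 4763.47926 / 3189.22245 ≈ 1.4936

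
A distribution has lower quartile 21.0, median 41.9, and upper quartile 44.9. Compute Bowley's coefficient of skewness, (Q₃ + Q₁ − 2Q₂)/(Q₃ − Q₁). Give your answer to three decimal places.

numerator: Q₃ + Q₁ − 2Q₂ = 44.9 + 21.0 − 2×41.9 = -17.9000
denominator: Q₃ − Q₁ = 44.9 − 21.0 = 23.9000
Bowley skewness = -17.9000 / 23.9000 ≈ -0.749

-0.749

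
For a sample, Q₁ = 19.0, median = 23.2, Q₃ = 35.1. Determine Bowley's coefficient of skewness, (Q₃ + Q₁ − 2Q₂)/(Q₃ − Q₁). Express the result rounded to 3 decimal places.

0.478

numerator: Q₃ + Q₁ − 2Q₂ = 35.1 + 19.0 − 2×23.2 = 7.7000
denominator: Q₃ − Q₁ = 35.1 − 19.0 = 16.1000
Bowley skewness = 7.7000 / 16.1000 ≈ 0.478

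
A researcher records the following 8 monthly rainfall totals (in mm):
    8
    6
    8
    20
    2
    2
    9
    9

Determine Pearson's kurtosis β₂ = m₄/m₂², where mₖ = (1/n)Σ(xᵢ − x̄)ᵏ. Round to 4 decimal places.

x̄ = 8.0000
Σ(xᵢ − x̄)² = 222.0000 ⇒ m₂ = 27.75000
Σ(xᵢ − x̄)⁴ = 23346.0000 ⇒ m₄ = 2918.25000
m₂² = 770.06250
β₂ = m₄/m₂² = 2918.25000 / 770.06250 ≈ 3.7896

3.7896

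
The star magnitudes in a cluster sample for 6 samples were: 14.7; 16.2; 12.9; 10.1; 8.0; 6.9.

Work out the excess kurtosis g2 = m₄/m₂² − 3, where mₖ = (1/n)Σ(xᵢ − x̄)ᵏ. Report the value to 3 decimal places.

x̄ = 11.4667
Σ(xᵢ − x̄)² = 69.6533 ⇒ m₂ = 11.60889
Σ(xᵢ − x̄)⁴ = 1198.2987 ⇒ m₄ = 199.71645
m₂² = 134.76630
g2 = m₄/m₂² − 3 = 1.48195 − 3 ≈ -1.518

-1.518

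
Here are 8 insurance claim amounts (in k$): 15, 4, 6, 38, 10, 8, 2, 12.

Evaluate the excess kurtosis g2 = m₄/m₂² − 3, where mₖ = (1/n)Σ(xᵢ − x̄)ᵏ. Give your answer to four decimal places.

1.6967

x̄ = 11.8750
Σ(xᵢ − x̄)² = 904.8750 ⇒ m₂ = 113.10938
Σ(xᵢ − x̄)⁴ = 480707.3379 ⇒ m₄ = 60088.41724
m₂² = 12793.73071
g2 = m₄/m₂² − 3 = 4.69671 − 3 ≈ 1.6967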